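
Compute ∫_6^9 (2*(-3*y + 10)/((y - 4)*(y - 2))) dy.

Factor the denominator: y**2 - 6*y + 8 = (y - 2)(y - 4).
Partial fractions: 2*(-3*y + 10)/((y - 4)*(y - 2)) = -4/(y - 2) - 2/(y - 4).
An antiderivative is F(y) = -2*log(y - 4) - 4*log(y - 2).
Then F(9) - F(6) = (-4*log(7) - 2*log(5)) - (-10*log(2)) = -4*log(7) - 2*log(5) + 10*log(2).

-4*log(7) - 2*log(5) + 10*log(2)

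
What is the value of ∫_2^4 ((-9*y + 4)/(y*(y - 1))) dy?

-5*log(3) - 4*log(2)

Factor the denominator: y**2 - y = y(y - 1).
Partial fractions: (-9*y + 4)/(y*(y - 1)) = -4/y - 5/(y - 1).
An antiderivative is F(y) = -4*log(y) - 5*log(y - 1).
Then F(4) - F(2) = (-8*log(2) - 5*log(3)) - (-log(16)) = -5*log(3) - 4*log(2).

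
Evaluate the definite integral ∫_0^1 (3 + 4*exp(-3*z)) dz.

13/3 - 4*exp(-3)/3

An antiderivative is F(z) = 3*z - 4*exp(-3*z)/3.
Then F(1) - F(0) = (3 - 4*exp(-3)/3) - (-4/3) = 13/3 - 4*exp(-3)/3.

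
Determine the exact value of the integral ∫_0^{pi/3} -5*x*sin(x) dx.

Integrate by parts once (u = x, dv = -5*sin(x) dx).
An antiderivative is F(x) = 5*x*cos(x) - 5*sin(x).
Then F(pi/3) - F(0) = (-5*sqrt(3)/2 + 5*pi/6) - (0) = -5*sqrt(3)/2 + 5*pi/6.

-5*sqrt(3)/2 + 5*pi/6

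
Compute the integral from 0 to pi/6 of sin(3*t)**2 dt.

Use the identity sin^2(3*t) = (1 - cos(6*t))/2.
An antiderivative is F(t) = t/2 - sin(6*t)/12.
Then F(pi/6) - F(0) = (pi/12) - (0) = pi/12.

pi/12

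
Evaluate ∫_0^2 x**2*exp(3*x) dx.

Integrate by parts twice (u = x^2, dv = exp(3*x) dx).
An antiderivative is F(x) = (9*x**2 - 6*x + 2)*exp(3*x)/27.
Then F(2) - F(0) = (26*exp(6)/27) - (2/27) = -2/27 + 26*exp(6)/27.

-2/27 + 26*exp(6)/27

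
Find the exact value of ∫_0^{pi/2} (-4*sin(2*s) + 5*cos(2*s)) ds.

An antiderivative is F(s) = 5*sin(2*s)/2 + 2*cos(2*s).
Then F(pi/2) - F(0) = (-2) - (2) = -4.

-4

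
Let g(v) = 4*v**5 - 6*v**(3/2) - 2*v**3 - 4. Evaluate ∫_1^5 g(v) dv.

50452/5 - 60*sqrt(5)

By the power rule, an antiderivative is F(v) = 2*v**6/3 - 12*v**(5/2)/5 - v**4/2 - 4*v.
Then F(5) - F(1) = (60505/6 - 60*sqrt(5)) - (-187/30) = 50452/5 - 60*sqrt(5).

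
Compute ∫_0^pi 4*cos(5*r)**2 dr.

Use the identity cos^2(5*r) = (1 + cos(10*r))/2.
An antiderivative is F(r) = 2*r + sin(10*r)/5.
Then F(pi) - F(0) = (2*pi) - (0) = 2*pi.

2*pi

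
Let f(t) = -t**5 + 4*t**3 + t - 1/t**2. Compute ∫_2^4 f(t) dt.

-1705/4

By the power rule, an antiderivative is F(t) = -t**6/6 + t**4 + t**2/2 + 1/t.
Then F(4) - F(2) = (-5021/12) - (47/6) = -1705/4.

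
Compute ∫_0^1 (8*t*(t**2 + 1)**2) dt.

Let u = t**2 + 1, so du = 2*t dt. When t = 0, u = 1; when t = 1, u = 2.
The integral becomes 4·∫ u**2 du from 1 to 2, with antiderivative 4*u**3/3.
Back in t: F(t) = 4*(t**2 + 1)**3/3.
Then F(1) - F(0) = (32/3) - (4/3) = 28/3.

28/3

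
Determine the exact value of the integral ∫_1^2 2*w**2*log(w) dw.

-14/9 + 16*log(2)/3

Integrate by parts once (u = ln w, dv = 2*w**2 dw).
An antiderivative is F(w) = 2*w**3*(3*log(w) - 1)/9.
Then F(2) - F(1) = (-16/9 + 16*log(2)/3) - (-2/9) = -14/9 + 16*log(2)/3.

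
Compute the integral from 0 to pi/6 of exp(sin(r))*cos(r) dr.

-1 + exp(1/2)

Let u = sin(r), so du = cos(r) dr. When r = 0, u = 0; when r = pi/6, u = 1/2.
The integral becomes ∫ exp(u) du from 0 to 1/2, with antiderivative exp(u).
Back in r: F(r) = exp(sin(r)).
Then F(pi/6) - F(0) = (exp(1/2)) - (1) = -1 + exp(1/2).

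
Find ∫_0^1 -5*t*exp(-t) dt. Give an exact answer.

Integrate by parts once (u = t, dv = -5*exp(-t) dt).
An antiderivative is F(t) = (5*t + 5)*exp(-t).
Then F(1) - F(0) = (10*exp(-1)) - (5) = -5 + 10*exp(-1).

-5 + 10*exp(-1)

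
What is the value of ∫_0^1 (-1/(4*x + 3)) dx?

-log(7)/4 + log(3)/4

An antiderivative is F(x) = -log(4*x + 3)/4.
Then F(1) - F(0) = (-log(7)/4) - (-log(3)/4) = -log(7)/4 + log(3)/4.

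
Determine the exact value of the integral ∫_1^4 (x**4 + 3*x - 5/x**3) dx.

35961/160

By the power rule, an antiderivative is F(x) = x**5/5 + 3*x**2/2 + 5/(2*x**2).
Then F(4) - F(1) = (36633/160) - (21/5) = 35961/160.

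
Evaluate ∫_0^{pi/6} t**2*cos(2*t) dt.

-sqrt(3)/8 + sqrt(3)*pi**2/144 + pi/24

Integrate by parts twice (u = t^2, dv = cos(2*t) dt).
An antiderivative is F(t) = t**2*sin(2*t)/2 + t*cos(2*t)/2 - sin(2*t)/4.
Then F(pi/6) - F(0) = (-sqrt(3)/8 + sqrt(3)*pi**2/144 + pi/24) - (0) = -sqrt(3)/8 + sqrt(3)*pi**2/144 + pi/24.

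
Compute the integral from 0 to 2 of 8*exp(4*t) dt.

Let u = 4*t, so du = 4 dt. When t = 0, u = 0; when t = 2, u = 8.
The integral becomes 2·∫ exp(u) du from 0 to 8, with antiderivative 2*exp(u).
Back in t: F(t) = 2*exp(4*t).
Then F(2) - F(0) = (2*exp(8)) - (2) = -2 + 2*exp(8).

-2 + 2*exp(8)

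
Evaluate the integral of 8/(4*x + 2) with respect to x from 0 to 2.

Let u = 4*x + 2, so du = 4 dx. When x = 0, u = 2; when x = 2, u = 10.
The integral becomes 2·∫ 1/u du from 2 to 10, with antiderivative 2*log(u).
Back in x: F(x) = 2*log(4*x + 2).
Then F(2) - F(0) = (log(100)) - (log(4)) = log(25).

log(25)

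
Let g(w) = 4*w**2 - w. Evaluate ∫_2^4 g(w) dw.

By the power rule, an antiderivative is F(w) = 4*w**3/3 - w**2/2.
Then F(4) - F(2) = (232/3) - (26/3) = 206/3.

206/3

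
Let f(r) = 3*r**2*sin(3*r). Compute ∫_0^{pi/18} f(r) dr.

Integrate by parts twice (u = r^2, dv = 3*sin(3*r) dr).
An antiderivative is F(r) = -r**2*cos(3*r) + 2*r*sin(3*r)/3 + 2*cos(3*r)/9.
Then F(pi/18) - F(0) = (-sqrt(3)*pi**2/648 + pi/54 + sqrt(3)/9) - (2/9) = -2/9 - sqrt(3)*pi**2/648 + pi/54 + sqrt(3)/9.

-2/9 - sqrt(3)*pi**2/648 + pi/54 + sqrt(3)/9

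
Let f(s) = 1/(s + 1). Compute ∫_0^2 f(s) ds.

An antiderivative is F(s) = log(s + 1).
Then F(2) - F(0) = (log(3)) - (0) = log(3).

log(3)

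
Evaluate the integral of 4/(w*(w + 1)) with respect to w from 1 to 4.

-4*log(5) + 12*log(2)

Factor the denominator: w**2 + w = (w + 1)w.
Partial fractions: 4/(w*(w + 1)) = -4/(w + 1) + 4/w.
An antiderivative is F(w) = 4*log(w) - 4*log(w + 1).
Then F(4) - F(1) = (-4*log(5) + 8*log(2)) - (-log(16)) = -4*log(5) + 12*log(2).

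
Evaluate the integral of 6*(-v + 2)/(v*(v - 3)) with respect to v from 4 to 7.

Factor the denominator: v**2 - 3*v = v(v - 3).
Partial fractions: 6*(-v + 2)/(v*(v - 3)) = -4/v - 2/(v - 3).
An antiderivative is F(v) = -4*log(v) - 2*log(v - 3).
Then F(7) - F(4) = (-4*log(7) - 4*log(2)) - (-8*log(2)) = -4*log(7) + 4*log(2).

-4*log(7) + 4*log(2)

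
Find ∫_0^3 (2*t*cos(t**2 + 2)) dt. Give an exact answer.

Let u = t**2 + 2, so du = 2*t dt. When t = 0, u = 2; when t = 3, u = 11.
The integral becomes ∫ cos(u) du from 2 to 11, with antiderivative sin(u).
Back in t: F(t) = sin(t**2 + 2).
Then F(3) - F(0) = (sin(11)) - (sin(2)) = sin(11) - sin(2).

sin(11) - sin(2)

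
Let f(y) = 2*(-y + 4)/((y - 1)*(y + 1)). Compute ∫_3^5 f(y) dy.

Factor the denominator: y**2 - 1 = (y + 1)(y - 1).
Partial fractions: 2*(-y + 4)/((y - 1)*(y + 1)) = -5/(y + 1) + 3/(y - 1).
An antiderivative is F(y) = 3*log(y - 1) - 5*log(y + 1).
Then F(5) - F(3) = (-5*log(3) + log(2)) - (-7*log(2)) = -5*log(3) + 8*log(2).

-5*log(3) + 8*log(2)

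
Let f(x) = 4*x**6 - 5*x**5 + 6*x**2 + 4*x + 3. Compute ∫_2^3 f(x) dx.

By the power rule, an antiderivative is F(x) = 4*x**7/7 - 5*x**6/6 + 2*x**3 + 2*x**2 + 3*x.
Then F(3) - F(2) = (10125/14) - (1046/21) = 28283/42.

28283/42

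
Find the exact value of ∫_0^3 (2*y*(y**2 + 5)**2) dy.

873

Let u = y**2 + 5, so du = 2*y dy. When y = 0, u = 5; when y = 3, u = 14.
The integral becomes ∫ u**2 du from 5 to 14, with antiderivative u**3/3.
Back in y: F(y) = (y**2 + 5)**3/3.
Then F(3) - F(0) = (2744/3) - (125/3) = 873.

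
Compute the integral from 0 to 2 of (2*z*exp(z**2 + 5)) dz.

-exp(5) + exp(9)

Let u = z**2 + 5, so du = 2*z dz. When z = 0, u = 5; when z = 2, u = 9.
The integral becomes ∫ exp(u) du from 5 to 9, with antiderivative exp(u).
Back in z: F(z) = exp(z**2 + 5).
Then F(2) - F(0) = (exp(9)) - (exp(5)) = -exp(5) + exp(9).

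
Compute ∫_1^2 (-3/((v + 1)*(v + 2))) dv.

Factor the denominator: v**2 + 3*v + 2 = (v + 2)(v + 1).
Partial fractions: -3/((v + 1)*(v + 2)) = 3/(v + 2) - 3/(v + 1).
An antiderivative is F(v) = -3*log(v + 1) + 3*log(v + 2).
Then F(2) - F(1) = (log(64/27)) - (log(27/8)) = -6*log(3) + 9*log(2).

-6*log(3) + 9*log(2)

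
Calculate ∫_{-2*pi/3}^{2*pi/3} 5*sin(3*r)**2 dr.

Use the identity sin^2(3*r) = (1 - cos(6*r))/2.
An antiderivative is F(r) = 5*r/2 - 5*sin(6*r)/12.
Then F(2*pi/3) - F(-2*pi/3) = (5*pi/3) - (-5*pi/3) = 10*pi/3.

10*pi/3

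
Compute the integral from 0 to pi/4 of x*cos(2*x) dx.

-1/4 + pi/8

Integrate by parts once (u = x, dv = cos(2*x) dx).
An antiderivative is F(x) = x*sin(2*x)/2 + cos(2*x)/4.
Then F(pi/4) - F(0) = (pi/8) - (1/4) = -1/4 + pi/8.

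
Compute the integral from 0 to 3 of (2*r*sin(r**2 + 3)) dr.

Let u = r**2 + 3, so du = 2*r dr. When r = 0, u = 3; when r = 3, u = 12.
The integral becomes ∫ sin(u) du from 3 to 12, with antiderivative -cos(u).
Back in r: F(r) = -cos(r**2 + 3).
Then F(3) - F(0) = (-cos(12)) - (-cos(3)) = cos(3) - cos(12).

cos(3) - cos(12)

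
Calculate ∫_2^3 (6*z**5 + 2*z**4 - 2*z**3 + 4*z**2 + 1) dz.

22297/30

By the power rule, an antiderivative is F(z) = z**6 + 2*z**5/5 - z**4/2 + 4*z**3/3 + z.
Then F(3) - F(2) = (8247/10) - (1222/15) = 22297/30.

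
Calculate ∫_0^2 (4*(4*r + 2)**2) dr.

Let u = 4*r + 2, so du = 4 dr. When r = 0, u = 2; when r = 2, u = 10.
The integral becomes ∫ u**2 du from 2 to 10, with antiderivative u**3/3.
Back in r: F(r) = (4*r + 2)**3/3.
Then F(2) - F(0) = (1000/3) - (8/3) = 992/3.

992/3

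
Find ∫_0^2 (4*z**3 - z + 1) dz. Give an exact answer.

16

By the power rule, an antiderivative is F(z) = z**4 - z**2/2 + z.
Then F(2) - F(0) = (16) - (0) = 16.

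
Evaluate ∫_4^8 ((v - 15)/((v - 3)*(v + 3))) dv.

-3*log(7) - 2*log(5) + 3*log(11)

Factor the denominator: v**2 - 9 = (v + 3)(v - 3).
Partial fractions: (v - 15)/((v - 3)*(v + 3)) = 3/(v + 3) - 2/(v - 3).
An antiderivative is F(v) = -2*log(v - 3) + 3*log(v + 3).
Then F(8) - F(4) = (-2*log(5) + 3*log(11)) - (3*log(7)) = -3*log(7) - 2*log(5) + 3*log(11).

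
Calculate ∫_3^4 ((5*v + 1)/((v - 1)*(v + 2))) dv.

Factor the denominator: v**2 + v - 2 = (v + 2)(v - 1).
Partial fractions: (5*v + 1)/((v - 1)*(v + 2)) = 3/(v + 2) + 2/(v - 1).
An antiderivative is F(v) = 2*log(v - 1) + 3*log(v + 2).
Then F(4) - F(3) = (3*log(2) + 5*log(3)) - (2*log(2) + 3*log(5)) = -3*log(5) + log(2) + 5*log(3).

-3*log(5) + log(2) + 5*log(3)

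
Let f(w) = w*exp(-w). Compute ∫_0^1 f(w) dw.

1 - 2*exp(-1)

Integrate by parts once (u = w, dv = exp(-w) dw).
An antiderivative is F(w) = (-w - 1)*exp(-w).
Then F(1) - F(0) = (-2*exp(-1)) - (-1) = 1 - 2*exp(-1).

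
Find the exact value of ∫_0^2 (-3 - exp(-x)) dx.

-7 + exp(-2)

An antiderivative is F(x) = -3*x + exp(-x).
Then F(2) - F(0) = (-6 + exp(-2)) - (1) = -7 + exp(-2).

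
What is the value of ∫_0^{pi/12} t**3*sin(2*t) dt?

Integrate by parts 3 times (u = t^3, dv = sin(2*t) dt).
An antiderivative is F(t) = -t**3*cos(2*t)/2 + 3*t**2*sin(2*t)/4 + 3*t*cos(2*t)/4 - 3*sin(2*t)/8.
Then F(pi/12) - F(0) = (-3/16 - sqrt(3)*pi**3/6912 + pi**2/384 + sqrt(3)*pi/32) - (0) = -3/16 - sqrt(3)*pi**3/6912 + pi**2/384 + sqrt(3)*pi/32.

-3/16 - sqrt(3)*pi**3/6912 + pi**2/384 + sqrt(3)*pi/32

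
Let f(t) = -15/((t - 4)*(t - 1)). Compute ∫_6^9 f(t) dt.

Factor the denominator: t**2 - 5*t + 4 = (t - 1)(t - 4).
Partial fractions: -15/((t - 4)*(t - 1)) = 5/(t - 1) - 5/(t - 4).
An antiderivative is F(t) = -5*log(t - 4) + 5*log(t - 1).
Then F(9) - F(6) = (-5*log(5) + 15*log(2)) - (-5*log(2) + 5*log(5)) = -10*log(5) + 20*log(2).

-10*log(5) + 20*log(2)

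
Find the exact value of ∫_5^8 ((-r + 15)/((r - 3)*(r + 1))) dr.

Factor the denominator: r**2 - 2*r - 3 = (r + 1)(r - 3).
Partial fractions: (-r + 15)/((r - 3)*(r + 1)) = -4/(r + 1) + 3/(r - 3).
An antiderivative is F(r) = 3*log(r - 3) - 4*log(r + 1).
Then F(8) - F(5) = (-8*log(3) + 3*log(5)) - (-4*log(3) - log(2)) = -4*log(3) + log(2) + 3*log(5).

-4*log(3) + log(2) + 3*log(5)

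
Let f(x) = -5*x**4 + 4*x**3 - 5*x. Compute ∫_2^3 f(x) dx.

-317/2

By the power rule, an antiderivative is F(x) = -x**5 + x**4 - 5*x**2/2.
Then F(3) - F(2) = (-369/2) - (-26) = -317/2.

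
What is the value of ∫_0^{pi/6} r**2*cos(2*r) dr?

Integrate by parts twice (u = r^2, dv = cos(2*r) dr).
An antiderivative is F(r) = r**2*sin(2*r)/2 + r*cos(2*r)/2 - sin(2*r)/4.
Then F(pi/6) - F(0) = (-sqrt(3)/8 + sqrt(3)*pi**2/144 + pi/24) - (0) = -sqrt(3)/8 + sqrt(3)*pi**2/144 + pi/24.

-sqrt(3)/8 + sqrt(3)*pi**2/144 + pi/24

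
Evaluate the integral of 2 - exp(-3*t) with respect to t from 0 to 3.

exp(-9)/3 + 17/3

An antiderivative is F(t) = 2*t + exp(-3*t)/3.
Then F(3) - F(0) = (exp(-9)/3 + 6) - (1/3) = exp(-9)/3 + 17/3.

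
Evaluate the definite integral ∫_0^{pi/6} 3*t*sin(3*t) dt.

1/3

Integrate by parts once (u = t, dv = 3*sin(3*t) dt).
An antiderivative is F(t) = -t*cos(3*t) + sin(3*t)/3.
Then F(pi/6) - F(0) = (1/3) - (0) = 1/3.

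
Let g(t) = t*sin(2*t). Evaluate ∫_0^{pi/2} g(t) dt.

Integrate by parts once (u = t, dv = sin(2*t) dt).
An antiderivative is F(t) = -t*cos(2*t)/2 + sin(2*t)/4.
Then F(pi/2) - F(0) = (pi/4) - (0) = pi/4.

pi/4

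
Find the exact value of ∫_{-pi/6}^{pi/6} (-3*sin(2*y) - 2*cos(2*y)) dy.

-sqrt(3)

An antiderivative is F(y) = -sin(2*y) + 3*cos(2*y)/2.
Then F(pi/6) - F(-pi/6) = (3/4 - sqrt(3)/2) - (3/4 + sqrt(3)/2) = -sqrt(3).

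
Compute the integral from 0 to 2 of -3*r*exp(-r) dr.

Integrate by parts once (u = r, dv = -3*exp(-r) dr).
An antiderivative is F(r) = (3*r + 3)*exp(-r).
Then F(2) - F(0) = (9*exp(-2)) - (3) = -3 + 9*exp(-2).

-3 + 9*exp(-2)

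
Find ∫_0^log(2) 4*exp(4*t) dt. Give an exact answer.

15

Let u = exp(t), so du = exp(t) dt. When t = 0, u = 1; when t = log(2), u = 2.
The integral becomes 4·∫ u**3 du from 1 to 2, with antiderivative u**4.
Back in t: F(t) = exp(4*t).
Then F(log(2)) - F(0) = (16) - (1) = 15.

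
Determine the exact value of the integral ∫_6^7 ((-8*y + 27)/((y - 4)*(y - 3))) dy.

Factor the denominator: y**2 - 7*y + 12 = (y - 3)(y - 4).
Partial fractions: (-8*y + 27)/((y - 4)*(y - 3)) = -3/(y - 3) - 5/(y - 4).
An antiderivative is F(y) = -5*log(y - 4) - 3*log(y - 3).
Then F(7) - F(6) = (-5*log(3) - 6*log(2)) - (-5*log(2) - 3*log(3)) = -log(18).

-log(18)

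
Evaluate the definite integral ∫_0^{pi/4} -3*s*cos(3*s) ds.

Integrate by parts once (u = s, dv = -3*cos(3*s) ds).
An antiderivative is F(s) = -s*sin(3*s) - cos(3*s)/3.
Then F(pi/4) - F(0) = (sqrt(2)*(4 - 3*pi)/24) - (-1/3) = -sqrt(2)*pi/8 + sqrt(2)/6 + 1/3.

-sqrt(2)*pi/8 + sqrt(2)/6 + 1/3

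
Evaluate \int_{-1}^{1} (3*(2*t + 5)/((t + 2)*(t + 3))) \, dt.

3*log(2) + 3*log(3)

Factor the denominator: t**2 + 5*t + 6 = (t + 3)(t + 2).
Partial fractions: 3*(2*t + 5)/((t + 2)*(t + 3)) = 3/(t + 3) + 3/(t + 2).
An antiderivative is F(t) = 3*log(t + 2) + 3*log(t + 3).
Then F(1) - F(-1) = (3*log(3) + 6*log(2)) - (log(8)) = 3*log(2) + 3*log(3).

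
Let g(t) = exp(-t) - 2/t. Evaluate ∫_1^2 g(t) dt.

An antiderivative is F(t) = -2*log(t) - exp(-t).
Then F(2) - F(1) = (-2*log(2) - exp(-2)) - (-exp(-1)) = -2*log(2) - exp(-2) + exp(-1).

-2*log(2) - exp(-2) + exp(-1)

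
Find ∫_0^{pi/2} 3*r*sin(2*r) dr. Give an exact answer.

3*pi/4

Integrate by parts once (u = r, dv = 3*sin(2*r) dr).
An antiderivative is F(r) = -3*r*cos(2*r)/2 + 3*sin(2*r)/4.
Then F(pi/2) - F(0) = (3*pi/4) - (0) = 3*pi/4.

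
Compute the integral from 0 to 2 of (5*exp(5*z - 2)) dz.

-(1 - exp(10))*exp(-2)

Let u = 5*z - 2, so du = 5 dz. When z = 0, u = -2; when z = 2, u = 8.
The integral becomes ∫ exp(u) du from -2 to 8, with antiderivative exp(u).
Back in z: F(z) = exp(5*z - 2).
Then F(2) - F(0) = (exp(8)) - (exp(-2)) = -(1 - exp(10))*exp(-2).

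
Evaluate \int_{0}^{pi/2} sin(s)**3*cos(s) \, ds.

Let u = sin(s), so du = cos(s) ds. When s = 0, u = 0; when s = pi/2, u = 1.
The integral becomes ∫ u**3 du from 0 to 1, with antiderivative u**4/4.
Back in s: F(s) = sin(s)**4/4.
Then F(pi/2) - F(0) = (1/4) - (0) = 1/4.

1/4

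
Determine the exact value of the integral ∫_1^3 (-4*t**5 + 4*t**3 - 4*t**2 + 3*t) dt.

-428

By the power rule, an antiderivative is F(t) = -2*t**6/3 + t**4 - 4*t**3/3 + 3*t**2/2.
Then F(3) - F(1) = (-855/2) - (1/2) = -428.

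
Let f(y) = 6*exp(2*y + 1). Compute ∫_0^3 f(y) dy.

-3*exp(1)*(1 - exp(6))

Let u = 2*y + 1, so du = 2 dy. When y = 0, u = 1; when y = 3, u = 7.
The integral becomes 3·∫ exp(u) du from 1 to 7, with antiderivative 3*exp(u).
Back in y: F(y) = 3*exp(2*y + 1).
Then F(3) - F(0) = (3*exp(7)) - (3*exp(1)) = -3*exp(1)*(1 - exp(6)).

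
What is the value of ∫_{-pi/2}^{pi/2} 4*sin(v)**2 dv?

Use the identity sin^2(v) = (1 - cos(2*v))/2.
An antiderivative is F(v) = 2*v - sin(2*v).
Then F(pi/2) - F(-pi/2) = (pi) - (-pi) = 2*pi.

2*pi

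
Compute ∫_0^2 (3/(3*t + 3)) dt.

log(3)

Let u = 3*t + 3, so du = 3 dt. When t = 0, u = 3; when t = 2, u = 9.
The integral becomes ∫ 1/u du from 3 to 9, with antiderivative log(u).
Back in t: F(t) = log(3*t + 3).
Then F(2) - F(0) = (log(9)) - (log(3)) = log(3).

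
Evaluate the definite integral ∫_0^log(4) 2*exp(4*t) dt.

Let u = exp(t), so du = exp(t) dt. When t = 0, u = 1; when t = log(4), u = 4.
The integral becomes 2·∫ u**3 du from 1 to 4, with antiderivative u**4/2.
Back in t: F(t) = exp(4*t)/2.
Then F(log(4)) - F(0) = (128) - (1/2) = 255/2.

255/2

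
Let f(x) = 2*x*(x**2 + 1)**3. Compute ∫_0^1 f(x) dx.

Let u = x**2 + 1, so du = 2*x dx. When x = 0, u = 1; when x = 1, u = 2.
The integral becomes ∫ u**3 du from 1 to 2, with antiderivative u**4/4.
Back in x: F(x) = (x**2 + 1)**4/4.
Then F(1) - F(0) = (4) - (1/4) = 15/4.

15/4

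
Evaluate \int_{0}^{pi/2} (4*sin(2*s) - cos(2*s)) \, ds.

4

An antiderivative is F(s) = -sin(2*s)/2 - 2*cos(2*s).
Then F(pi/2) - F(0) = (2) - (-2) = 4.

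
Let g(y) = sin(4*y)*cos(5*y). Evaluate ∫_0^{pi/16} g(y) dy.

Use the identity sin(4*y)cos(5*y) = [sin(9*y) + sin(-y)]/2.
An antiderivative is F(y) = cos(y)/2 - cos(9*y)/18.
Then F(pi/16) - F(0) = (sin(pi/16)/18 + cos(pi/16)/2) - (4/9) = -4/9 + sin(pi/16)/18 + cos(pi/16)/2.

-4/9 + sin(pi/16)/18 + cos(pi/16)/2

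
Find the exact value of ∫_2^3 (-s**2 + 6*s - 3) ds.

By the power rule, an antiderivative is F(s) = -s**3/3 + 3*s**2 - 3*s.
Then F(3) - F(2) = (9) - (10/3) = 17/3.

17/3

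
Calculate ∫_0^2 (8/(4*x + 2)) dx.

log(25)

Let u = 4*x + 2, so du = 4 dx. When x = 0, u = 2; when x = 2, u = 10.
The integral becomes 2·∫ 1/u du from 2 to 10, with antiderivative 2*log(u).
Back in x: F(x) = 2*log(4*x + 2).
Then F(2) - F(0) = (log(100)) - (log(4)) = log(25).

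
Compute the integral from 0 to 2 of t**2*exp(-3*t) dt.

2/27 - 50*exp(-6)/27

Integrate by parts twice (u = t^2, dv = exp(-3*t) dt).
An antiderivative is F(t) = (-9*t**2 - 6*t - 2)*exp(-3*t)/27.
Then F(2) - F(0) = (-50*exp(-6)/27) - (-2/27) = 2/27 - 50*exp(-6)/27.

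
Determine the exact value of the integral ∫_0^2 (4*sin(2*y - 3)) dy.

2*cos(3) - 2*cos(1)

Let u = 2*y - 3, so du = 2 dy. When y = 0, u = -3; when y = 2, u = 1.
The integral becomes 2·∫ sin(u) du from -3 to 1, with antiderivative -2*cos(u).
Back in y: F(y) = -2*cos(2*y - 3).
Then F(2) - F(0) = (-2*cos(1)) - (-2*cos(3)) = 2*cos(3) - 2*cos(1).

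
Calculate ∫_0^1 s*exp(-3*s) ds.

(-4 + exp(3))*exp(-3)/9

Integrate by parts once (u = s, dv = exp(-3*s) ds).
An antiderivative is F(s) = (-3*s - 1)*exp(-3*s)/9.
Then F(1) - F(0) = (-4*exp(-3)/9) - (-1/9) = (-4 + exp(3))*exp(-3)/9.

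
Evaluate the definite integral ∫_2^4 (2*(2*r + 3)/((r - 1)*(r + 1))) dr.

-log(5) + 6*log(3)

Factor the denominator: r**2 - 1 = (r + 1)(r - 1).
Partial fractions: 2*(2*r + 3)/((r - 1)*(r + 1)) = -1/(r + 1) + 5/(r - 1).
An antiderivative is F(r) = 5*log(r - 1) - log(r + 1).
Then F(4) - F(2) = (-log(5) + 5*log(3)) - (-log(3)) = -log(5) + 6*log(3).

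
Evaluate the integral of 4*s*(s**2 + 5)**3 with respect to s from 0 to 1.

Let u = s**2 + 5, so du = 2*s ds. When s = 0, u = 5; when s = 1, u = 6.
The integral becomes 2·∫ u**3 du from 5 to 6, with antiderivative u**4/2.
Back in s: F(s) = (s**2 + 5)**4/2.
Then F(1) - F(0) = (648) - (625/2) = 671/2.

671/2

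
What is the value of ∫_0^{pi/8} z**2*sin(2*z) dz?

Integrate by parts twice (u = z^2, dv = sin(2*z) dz).
An antiderivative is F(z) = -z**2*cos(2*z)/2 + z*sin(2*z)/2 + cos(2*z)/4.
Then F(pi/8) - F(0) = (sqrt(2)*(-pi**2 + 8*pi + 32)/256) - (1/4) = -1/4 - sqrt(2)*pi**2/256 + sqrt(2)*pi/32 + sqrt(2)/8.

-1/4 - sqrt(2)*pi**2/256 + sqrt(2)*pi/32 + sqrt(2)/8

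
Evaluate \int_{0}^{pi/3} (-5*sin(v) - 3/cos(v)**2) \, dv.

An antiderivative is F(v) = 5*cos(v) - 3*tan(v).
Then F(pi/3) - F(0) = (5/2 - 3*sqrt(3)) - (5) = -3*sqrt(3) - 5/2.

-3*sqrt(3) - 5/2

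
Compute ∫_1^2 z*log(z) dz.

-3/4 + log(4)

Integrate by parts once (u = ln z, dv = z dz).
An antiderivative is F(z) = z**2*(2*log(z) - 1)/4.
Then F(2) - F(1) = (-1 + log(4)) - (-1/4) = -3/4 + log(4).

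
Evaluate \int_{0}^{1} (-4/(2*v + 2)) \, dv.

-log(4)

An antiderivative is F(v) = -2*log(2*v + 2).
Then F(1) - F(0) = (-log(16)) - (-log(4)) = -log(4).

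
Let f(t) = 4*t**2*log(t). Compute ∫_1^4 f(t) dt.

-28 + 512*log(2)/3

Integrate by parts once (u = ln t, dv = 4*t**2 dt).
An antiderivative is F(t) = 4*t**3*(3*log(t) - 1)/9.
Then F(4) - F(1) = (-256/9 + 512*log(2)/3) - (-4/9) = -28 + 512*log(2)/3.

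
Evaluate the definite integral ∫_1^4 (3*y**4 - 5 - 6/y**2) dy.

By the power rule, an antiderivative is F(y) = 3*y**5/5 - 5*y + 6/y.
Then F(4) - F(1) = (5959/10) - (8/5) = 5943/10.

5943/10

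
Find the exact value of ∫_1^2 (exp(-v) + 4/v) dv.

-exp(-2) + exp(-1) + 4*log(2)

An antiderivative is F(v) = 4*log(v) - exp(-v).
Then F(2) - F(1) = (-exp(-2) + 4*log(2)) - (-exp(-1)) = -exp(-2) + exp(-1) + 4*log(2).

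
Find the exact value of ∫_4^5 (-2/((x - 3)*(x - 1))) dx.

log(2/3)

Factor the denominator: x**2 - 4*x + 3 = (x - 1)(x - 3).
Partial fractions: -2/((x - 3)*(x - 1)) = 1/(x - 1) - 1/(x - 3).
An antiderivative is F(x) = -log(x - 3) + log(x - 1).
Then F(5) - F(4) = (log(2)) - (log(3)) = log(2/3).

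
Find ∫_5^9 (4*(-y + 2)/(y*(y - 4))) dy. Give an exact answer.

-log(81)

Factor the denominator: y**2 - 4*y = y(y - 4).
Partial fractions: 4*(-y + 2)/(y*(y - 4)) = -2/y - 2/(y - 4).
An antiderivative is F(y) = -2*log(y) - 2*log(y - 4).
Then F(9) - F(5) = (-4*log(3) - 2*log(5)) - (-log(25)) = -log(81).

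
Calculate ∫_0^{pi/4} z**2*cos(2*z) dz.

-1/4 + pi**2/32

Integrate by parts twice (u = z^2, dv = cos(2*z) dz).
An antiderivative is F(z) = z**2*sin(2*z)/2 + z*cos(2*z)/2 - sin(2*z)/4.
Then F(pi/4) - F(0) = (-1/4 + pi**2/32) - (0) = -1/4 + pi**2/32.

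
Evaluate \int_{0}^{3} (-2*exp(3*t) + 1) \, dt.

11/3 - 2*exp(9)/3

An antiderivative is F(t) = -2*exp(3*t)/3 + t.
Then F(3) - F(0) = (3 - 2*exp(9)/3) - (-2/3) = 11/3 - 2*exp(9)/3.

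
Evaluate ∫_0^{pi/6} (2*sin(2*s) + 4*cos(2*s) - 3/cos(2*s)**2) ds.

An antiderivative is F(s) = 2*sin(2*s) - cos(2*s) - 3*tan(2*s)/2.
Then F(pi/6) - F(0) = (-sqrt(3)/2 - 1/2) - (-1) = 1/2 - sqrt(3)/2.

1/2 - sqrt(3)/2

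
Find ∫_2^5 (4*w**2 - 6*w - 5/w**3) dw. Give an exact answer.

3699/40

By the power rule, an antiderivative is F(w) = 4*w**3/3 - 3*w**2 + 5/(2*w**2).
Then F(5) - F(2) = (2753/30) - (-17/24) = 3699/40.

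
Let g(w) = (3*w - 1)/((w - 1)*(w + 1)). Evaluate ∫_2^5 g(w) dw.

Factor the denominator: w**2 - 1 = (w + 1)(w - 1).
Partial fractions: (3*w - 1)/((w - 1)*(w + 1)) = 2/(w + 1) + 1/(w - 1).
An antiderivative is F(w) = log(w - 1) + 2*log(w + 1).
Then F(5) - F(2) = (2*log(3) + 4*log(2)) - (log(9)) = log(16).

log(16)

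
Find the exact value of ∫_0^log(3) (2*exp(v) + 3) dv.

log(27) + 4

An antiderivative is F(v) = 3*v + 2*exp(v).
Then F(log(3)) - F(0) = (3*log(3) + 6) - (2) = log(27) + 4.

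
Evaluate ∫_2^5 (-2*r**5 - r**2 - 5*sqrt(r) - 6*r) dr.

By the power rule, an antiderivative is F(r) = -r**6/3 - 10*r**(3/2)/3 - r**3/3 - 3*r**2.
Then F(5) - F(2) = (-5325 - 50*sqrt(5)/3) - (-36 - 20*sqrt(2)/3) = -5289 - 50*sqrt(5)/3 + 20*sqrt(2)/3.

-5289 - 50*sqrt(5)/3 + 20*sqrt(2)/3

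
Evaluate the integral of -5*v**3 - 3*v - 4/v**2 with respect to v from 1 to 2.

By the power rule, an antiderivative is F(v) = -5*v**4/4 - 3*v**2/2 + 4/v.
Then F(2) - F(1) = (-24) - (5/4) = -101/4.

-101/4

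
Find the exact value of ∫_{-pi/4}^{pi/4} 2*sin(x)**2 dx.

-1 + pi/2

Use the identity sin^2(x) = (1 - cos(2*x))/2.
An antiderivative is F(x) = x - sin(2*x)/2.
Then F(pi/4) - F(-pi/4) = (-1/2 + pi/4) - (1/2 - pi/4) = -1 + pi/2.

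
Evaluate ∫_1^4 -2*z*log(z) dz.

15/2 - 32*log(2)

Integrate by parts once (u = ln z, dv = -2*z dz).
An antiderivative is F(z) = -z**2*(2*log(z) - 1)/2.
Then F(4) - F(1) = (8 - 32*log(2)) - (1/2) = 15/2 - 32*log(2).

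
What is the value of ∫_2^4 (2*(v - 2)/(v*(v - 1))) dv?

log(16/9)

Factor the denominator: v**2 - v = v(v - 1).
Partial fractions: 2*(v - 2)/(v*(v - 1)) = 4/v - 2/(v - 1).
An antiderivative is F(v) = 4*log(v) - 2*log(v - 1).
Then F(4) - F(2) = (-2*log(3) + 8*log(2)) - (log(16)) = log(16/9).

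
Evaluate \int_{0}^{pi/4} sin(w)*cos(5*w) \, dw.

Use the identity sin(w)cos(5*w) = [sin(6*w) + sin(-4*w)]/2.
An antiderivative is F(w) = cos(4*w)/8 - cos(6*w)/12.
Then F(pi/4) - F(0) = (-1/8) - (1/24) = -1/6.

-1/6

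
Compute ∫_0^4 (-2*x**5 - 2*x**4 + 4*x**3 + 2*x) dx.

By the power rule, an antiderivative is F(x) = -x**6/3 - 2*x**5/5 + x**4 + x**2.
Then F(4) - F(0) = (-22544/15) - (0) = -22544/15.

-22544/15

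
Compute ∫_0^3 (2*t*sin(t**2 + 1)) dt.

Let u = t**2 + 1, so du = 2*t dt. When t = 0, u = 1; when t = 3, u = 10.
The integral becomes ∫ sin(u) du from 1 to 10, with antiderivative -cos(u).
Back in t: F(t) = -cos(t**2 + 1).
Then F(3) - F(0) = (-cos(10)) - (-cos(1)) = cos(1) - cos(10).

cos(1) - cos(10)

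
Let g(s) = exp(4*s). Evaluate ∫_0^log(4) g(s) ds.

255/4

Let u = exp(s), so du = exp(s) ds. When s = 0, u = 1; when s = log(4), u = 4.
The integral becomes ∫ u**3 du from 1 to 4, with antiderivative u**4/4.
Back in s: F(s) = exp(4*s)/4.
Then F(log(4)) - F(0) = (64) - (1/4) = 255/4.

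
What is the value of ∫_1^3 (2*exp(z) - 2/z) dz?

-2*exp(1) - 2*log(3) + 2*exp(3)

An antiderivative is F(z) = 2*exp(z) - 2*log(z).
Then F(3) - F(1) = (-2*log(3) + 2*exp(3)) - (2*exp(1)) = -2*exp(1) - 2*log(3) + 2*exp(3).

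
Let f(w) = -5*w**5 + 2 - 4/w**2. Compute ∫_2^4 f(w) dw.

By the power rule, an antiderivative is F(w) = -5*w**6/6 + 2*w + 4/w.
Then F(4) - F(2) = (-10213/3) - (-142/3) = -3357.

-3357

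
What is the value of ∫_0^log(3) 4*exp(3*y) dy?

104/3

Let u = exp(y), so du = exp(y) dy. When y = 0, u = 1; when y = log(3), u = 3.
The integral becomes 4·∫ u**2 du from 1 to 3, with antiderivative 4*u**3/3.
Back in y: F(y) = 4*exp(3*y)/3.
Then F(log(3)) - F(0) = (36) - (4/3) = 104/3.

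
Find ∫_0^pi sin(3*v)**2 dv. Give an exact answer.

pi/2

Use the identity sin^2(3*v) = (1 - cos(6*v))/2.
An antiderivative is F(v) = v/2 - sin(6*v)/12.
Then F(pi) - F(0) = (pi/2) - (0) = pi/2.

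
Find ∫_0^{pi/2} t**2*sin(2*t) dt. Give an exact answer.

Integrate by parts twice (u = t^2, dv = sin(2*t) dt).
An antiderivative is F(t) = -t**2*cos(2*t)/2 + t*sin(2*t)/2 + cos(2*t)/4.
Then F(pi/2) - F(0) = (-1/4 + pi**2/8) - (1/4) = -1/2 + pi**2/8.

-1/2 + pi**2/8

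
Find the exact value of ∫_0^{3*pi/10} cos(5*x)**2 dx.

Use the identity cos^2(5*x) = (1 + cos(10*x))/2.
An antiderivative is F(x) = x/2 + sin(10*x)/20.
Then F(3*pi/10) - F(0) = (3*pi/20) - (0) = 3*pi/20.

3*pi/20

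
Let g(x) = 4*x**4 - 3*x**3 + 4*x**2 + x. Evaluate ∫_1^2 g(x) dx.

By the power rule, an antiderivative is F(x) = 4*x**5/5 - 3*x**4/4 + 4*x**3/3 + x**2/2.
Then F(2) - F(1) = (394/15) - (113/60) = 1463/60.

1463/60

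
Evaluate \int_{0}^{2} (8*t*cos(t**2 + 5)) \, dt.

Let u = t**2 + 5, so du = 2*t dt. When t = 0, u = 5; when t = 2, u = 9.
The integral becomes 4·∫ cos(u) du from 5 to 9, with antiderivative 4*sin(u).
Back in t: F(t) = 4*sin(t**2 + 5).
Then F(2) - F(0) = (4*sin(9)) - (4*sin(5)) = 4*sin(9) - 4*sin(5).

4*sin(9) - 4*sin(5)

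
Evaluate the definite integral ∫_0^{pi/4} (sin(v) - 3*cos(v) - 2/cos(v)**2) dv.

-2*sqrt(2) - 1

An antiderivative is F(v) = -3*sin(v) - cos(v) - 2*tan(v).
Then F(pi/4) - F(0) = (-2*sqrt(2) - 2) - (-1) = -2*sqrt(2) - 1.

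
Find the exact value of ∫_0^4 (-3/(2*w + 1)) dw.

An antiderivative is F(w) = -3*log(2*w + 1)/2.
Then F(4) - F(0) = (-log(27)) - (0) = -log(27).

-log(27)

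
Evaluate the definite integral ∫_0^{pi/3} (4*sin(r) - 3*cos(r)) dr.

An antiderivative is F(r) = -3*sin(r) - 4*cos(r).
Then F(pi/3) - F(0) = (-3*sqrt(3)/2 - 2) - (-4) = 2 - 3*sqrt(3)/2.

2 - 3*sqrt(3)/2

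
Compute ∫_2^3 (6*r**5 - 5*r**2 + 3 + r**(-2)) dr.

1273/2

By the power rule, an antiderivative is F(r) = r**6 - 5*r**3/3 + 3*r - 1/r.
Then F(3) - F(2) = (2078/3) - (337/6) = 1273/2.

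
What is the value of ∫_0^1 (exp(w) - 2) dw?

-3 + E

An antiderivative is F(w) = -2*w + exp(w).
Then F(1) - F(0) = (-2 + E) - (1) = -3 + E.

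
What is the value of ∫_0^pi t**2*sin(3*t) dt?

-4/27 + pi**2/3

Integrate by parts twice (u = t^2, dv = sin(3*t) dt).
An antiderivative is F(t) = -t**2*cos(3*t)/3 + 2*t*sin(3*t)/9 + 2*cos(3*t)/27.
Then F(pi) - F(0) = (-2/27 + pi**2/3) - (2/27) = -4/27 + pi**2/3.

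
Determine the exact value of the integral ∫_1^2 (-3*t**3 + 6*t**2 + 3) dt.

23/4

By the power rule, an antiderivative is F(t) = -3*t**4/4 + 2*t**3 + 3*t.
Then F(2) - F(1) = (10) - (17/4) = 23/4.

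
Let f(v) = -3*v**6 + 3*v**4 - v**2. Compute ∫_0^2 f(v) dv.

-4024/105

By the power rule, an antiderivative is F(v) = -3*v**7/7 + 3*v**5/5 - v**3/3.
Then F(2) - F(0) = (-4024/105) - (0) = -4024/105.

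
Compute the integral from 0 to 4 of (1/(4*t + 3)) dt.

An antiderivative is F(t) = log(4*t + 3)/4.
Then F(4) - F(0) = (log(19)/4) - (log(3)/4) = -log(3)/4 + log(19)/4.

-log(3)/4 + log(19)/4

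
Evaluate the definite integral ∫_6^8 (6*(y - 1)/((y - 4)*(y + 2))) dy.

Factor the denominator: y**2 - 2*y - 8 = (y + 2)(y - 4).
Partial fractions: 6*(y - 1)/((y - 4)*(y + 2)) = 3/(y + 2) + 3/(y - 4).
An antiderivative is F(y) = 3*log(y - 4) + 3*log(y + 2).
Then F(8) - F(6) = (3*log(5) + 9*log(2)) - (12*log(2)) = -3*log(2) + 3*log(5).

-3*log(2) + 3*log(5)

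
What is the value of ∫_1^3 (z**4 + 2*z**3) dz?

By the power rule, an antiderivative is F(z) = z**5/5 + z**4/2.
Then F(3) - F(1) = (891/10) - (7/10) = 442/5.

442/5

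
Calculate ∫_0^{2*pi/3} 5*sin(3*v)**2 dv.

Use the identity sin^2(3*v) = (1 - cos(6*v))/2.
An antiderivative is F(v) = 5*v/2 - 5*sin(6*v)/12.
Then F(2*pi/3) - F(0) = (5*pi/3) - (0) = 5*pi/3.

5*pi/3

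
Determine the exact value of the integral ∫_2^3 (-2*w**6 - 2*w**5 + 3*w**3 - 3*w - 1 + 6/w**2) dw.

-64571/84

By the power rule, an antiderivative is F(w) = -2*w**7/7 - w**6/3 + 3*w**4/4 - 3*w**2/2 - w - 6/w.
Then F(3) - F(2) = (-23117/28) - (-1195/21) = -64571/84.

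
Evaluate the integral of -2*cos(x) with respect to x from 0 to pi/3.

-sqrt(3)

An antiderivative is F(x) = -2*sin(x).
Then F(pi/3) - F(0) = (-sqrt(3)) - (0) = -sqrt(3).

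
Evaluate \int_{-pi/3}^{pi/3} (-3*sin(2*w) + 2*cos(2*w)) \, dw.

An antiderivative is F(w) = sin(2*w) + 3*cos(2*w)/2.
Then F(pi/3) - F(-pi/3) = (-3/4 + sqrt(3)/2) - (-sqrt(3)/2 - 3/4) = sqrt(3).

sqrt(3)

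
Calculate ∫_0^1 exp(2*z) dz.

An antiderivative is F(z) = exp(2*z)/2.
Then F(1) - F(0) = (exp(2)/2) - (1/2) = -1/2 + exp(2)/2.

-1/2 + exp(2)/2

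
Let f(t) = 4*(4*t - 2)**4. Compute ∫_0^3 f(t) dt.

Let u = 4*t - 2, so du = 4 dt. When t = 0, u = -2; when t = 3, u = 10.
The integral becomes ∫ u**4 du from -2 to 10, with antiderivative u**5/5.
Back in t: F(t) = (4*t - 2)**5/5.
Then F(3) - F(0) = (20000) - (-32/5) = 100032/5.

100032/5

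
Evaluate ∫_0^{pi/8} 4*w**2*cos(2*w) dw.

sqrt(2)*(-32 + pi**2 + 8*pi)/64

Integrate by parts twice (u = w^2, dv = 4*cos(2*w) dw).
An antiderivative is F(w) = 2*w**2*sin(2*w) + 2*w*cos(2*w) - sin(2*w).
Then F(pi/8) - F(0) = (sqrt(2)*(-32 + pi**2 + 8*pi)/64) - (0) = sqrt(2)*(-32 + pi**2 + 8*pi)/64.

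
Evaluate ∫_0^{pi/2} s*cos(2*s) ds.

Integrate by parts once (u = s, dv = cos(2*s) ds).
An antiderivative is F(s) = s*sin(2*s)/2 + cos(2*s)/4.
Then F(pi/2) - F(0) = (-1/4) - (1/4) = -1/2.

-1/2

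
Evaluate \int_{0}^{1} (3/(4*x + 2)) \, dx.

An antiderivative is F(x) = 3*log(4*x + 2)/4.
Then F(1) - F(0) = (3*log(6)/4) - (3*log(2)/4) = 3*log(3)/4.

3*log(3)/4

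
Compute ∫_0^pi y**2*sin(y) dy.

Integrate by parts twice (u = y^2, dv = sin(y) dy).
An antiderivative is F(y) = -y**2*cos(y) + 2*y*sin(y) + 2*cos(y).
Then F(pi) - F(0) = (-2 + pi**2) - (2) = -4 + pi**2.

-4 + pi**2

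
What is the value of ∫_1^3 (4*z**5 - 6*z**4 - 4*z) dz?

By the power rule, an antiderivative is F(z) = 2*z**6/3 - 6*z**5/5 - 2*z**2.
Then F(3) - F(1) = (882/5) - (-38/15) = 2684/15.

2684/15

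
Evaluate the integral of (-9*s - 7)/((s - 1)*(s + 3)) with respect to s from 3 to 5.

Factor the denominator: s**2 + 2*s - 3 = (s + 3)(s - 1).
Partial fractions: (-9*s - 7)/((s - 1)*(s + 3)) = -5/(s + 3) - 4/(s - 1).
An antiderivative is F(s) = -4*log(s - 1) - 5*log(s + 3).
Then F(5) - F(3) = (-23*log(2)) - (-9*log(2) - 5*log(3)) = -14*log(2) + 5*log(3).

-14*log(2) + 5*log(3)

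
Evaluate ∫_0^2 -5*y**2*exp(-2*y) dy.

-5/4 + 65*exp(-4)/4

Integrate by parts twice (u = y^2, dv = -5*exp(-2*y) dy).
An antiderivative is F(y) = (10*y**2 + 10*y + 5)*exp(-2*y)/4.
Then F(2) - F(0) = (65*exp(-4)/4) - (5/4) = -5/4 + 65*exp(-4)/4.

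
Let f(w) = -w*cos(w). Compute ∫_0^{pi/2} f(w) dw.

1 - pi/2

Integrate by parts once (u = w, dv = -cos(w) dw).
An antiderivative is F(w) = -w*sin(w) - cos(w).
Then F(pi/2) - F(0) = (-pi/2) - (-1) = 1 - pi/2.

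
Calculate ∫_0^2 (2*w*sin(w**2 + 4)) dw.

Let u = w**2 + 4, so du = 2*w dw. When w = 0, u = 4; when w = 2, u = 8.
The integral becomes ∫ sin(u) du from 4 to 8, with antiderivative -cos(u).
Back in w: F(w) = -cos(w**2 + 4).
Then F(2) - F(0) = (-cos(8)) - (-cos(4)) = cos(4) - cos(8).

cos(4) - cos(8)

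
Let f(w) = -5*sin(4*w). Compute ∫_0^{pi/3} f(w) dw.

An antiderivative is F(w) = 5*cos(4*w)/4.
Then F(pi/3) - F(0) = (-5/8) - (5/4) = -15/8.

-15/8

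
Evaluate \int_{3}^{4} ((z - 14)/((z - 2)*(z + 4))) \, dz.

-3*log(7) + 7*log(2)

Factor the denominator: z**2 + 2*z - 8 = (z + 4)(z - 2).
Partial fractions: (z - 14)/((z - 2)*(z + 4)) = 3/(z + 4) - 2/(z - 2).
An antiderivative is F(z) = -2*log(z - 2) + 3*log(z + 4).
Then F(4) - F(3) = (7*log(2)) - (3*log(7)) = -3*log(7) + 7*log(2).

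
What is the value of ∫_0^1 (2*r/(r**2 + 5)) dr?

Let u = r**2 + 5, so du = 2*r dr. When r = 0, u = 5; when r = 1, u = 6.
The integral becomes ∫ 1/u du from 5 to 6, with antiderivative log(u).
Back in r: F(r) = log(r**2 + 5).
Then F(1) - F(0) = (log(6)) - (log(5)) = log(6/5).

log(6/5)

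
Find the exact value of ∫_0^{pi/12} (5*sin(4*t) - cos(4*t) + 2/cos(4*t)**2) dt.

An antiderivative is F(t) = -sin(4*t)/4 - 5*cos(4*t)/4 + tan(4*t)/2.
Then F(pi/12) - F(0) = (-5/8 + 3*sqrt(3)/8) - (-5/4) = 5/8 + 3*sqrt(3)/8.

5/8 + 3*sqrt(3)/8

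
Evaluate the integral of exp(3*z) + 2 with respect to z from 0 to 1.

An antiderivative is F(z) = exp(3*z)/3 + 2*z.
Then F(1) - F(0) = (2 + exp(3)/3) - (1/3) = 5/3 + exp(3)/3.

5/3 + exp(3)/3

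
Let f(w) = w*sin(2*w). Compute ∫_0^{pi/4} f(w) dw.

1/4

Integrate by parts once (u = w, dv = sin(2*w) dw).
An antiderivative is F(w) = -w*cos(2*w)/2 + sin(2*w)/4.
Then F(pi/4) - F(0) = (1/4) - (0) = 1/4.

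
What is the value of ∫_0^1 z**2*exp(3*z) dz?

-2/27 + 5*exp(3)/27

Integrate by parts twice (u = z^2, dv = exp(3*z) dz).
An antiderivative is F(z) = (9*z**2 - 6*z + 2)*exp(3*z)/27.
Then F(1) - F(0) = (5*exp(3)/27) - (2/27) = -2/27 + 5*exp(3)/27.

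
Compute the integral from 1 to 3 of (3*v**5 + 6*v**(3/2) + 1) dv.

By the power rule, an antiderivative is F(v) = v**6/2 + 12*v**(5/2)/5 + v.
Then F(3) - F(1) = (108*sqrt(3)/5 + 735/2) - (39/10) = 108*sqrt(3)/5 + 1818/5.

108*sqrt(3)/5 + 1818/5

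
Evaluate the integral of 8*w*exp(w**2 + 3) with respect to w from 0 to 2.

-4*(1 - exp(4))*exp(3)

Let u = w**2 + 3, so du = 2*w dw. When w = 0, u = 3; when w = 2, u = 7.
The integral becomes 4·∫ exp(u) du from 3 to 7, with antiderivative 4*exp(u).
Back in w: F(w) = 4*exp(w**2 + 3).
Then F(2) - F(0) = (4*exp(7)) - (4*exp(3)) = -4*(1 - exp(4))*exp(3).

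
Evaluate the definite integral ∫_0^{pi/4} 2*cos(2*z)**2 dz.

Use the identity cos^2(2*z) = (1 + cos(4*z))/2.
An antiderivative is F(z) = z + sin(4*z)/4.
Then F(pi/4) - F(0) = (pi/4) - (0) = pi/4.

pi/4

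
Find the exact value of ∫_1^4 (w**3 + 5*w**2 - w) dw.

By the power rule, an antiderivative is F(w) = w**4/4 + 5*w**3/3 - w**2/2.
Then F(4) - F(1) = (488/3) - (17/12) = 645/4.

645/4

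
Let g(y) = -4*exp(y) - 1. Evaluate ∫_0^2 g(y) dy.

2 - 4*exp(2)

An antiderivative is F(y) = -y - 4*exp(y).
Then F(2) - F(0) = (-4*exp(2) - 2) - (-4) = 2 - 4*exp(2).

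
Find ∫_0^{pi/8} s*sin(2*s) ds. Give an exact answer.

sqrt(2)*(4 - pi)/32

Integrate by parts once (u = s, dv = sin(2*s) ds).
An antiderivative is F(s) = -s*cos(2*s)/2 + sin(2*s)/4.
Then F(pi/8) - F(0) = (sqrt(2)*(4 - pi)/32) - (0) = sqrt(2)*(4 - pi)/32.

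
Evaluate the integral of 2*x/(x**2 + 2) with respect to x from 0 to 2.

log(3)

Let u = x**2 + 2, so du = 2*x dx. When x = 0, u = 2; when x = 2, u = 6.
The integral becomes ∫ 1/u du from 2 to 6, with antiderivative log(u).
Back in x: F(x) = log(x**2 + 2).
Then F(2) - F(0) = (log(6)) - (log(2)) = log(3).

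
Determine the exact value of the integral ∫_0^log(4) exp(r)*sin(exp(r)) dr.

Let u = exp(r), so du = exp(r) dr. When r = 0, u = 1; when r = log(4), u = 4.
The integral becomes ∫ sin(u) du from 1 to 4, with antiderivative -cos(u).
Back in r: F(r) = -cos(exp(r)).
Then F(log(4)) - F(0) = (-cos(4)) - (-cos(1)) = cos(1) - cos(4).

cos(1) - cos(4)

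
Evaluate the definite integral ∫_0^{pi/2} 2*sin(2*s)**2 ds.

Use the identity sin^2(2*s) = (1 - cos(4*s))/2.
An antiderivative is F(s) = s - sin(4*s)/4.
Then F(pi/2) - F(0) = (pi/2) - (0) = pi/2.

pi/2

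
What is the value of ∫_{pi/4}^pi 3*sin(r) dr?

An antiderivative is F(r) = -3*cos(r).
Then F(pi) - F(pi/4) = (3) - (-3*sqrt(2)/2) = 3*sqrt(2)/2 + 3.

3*sqrt(2)/2 + 3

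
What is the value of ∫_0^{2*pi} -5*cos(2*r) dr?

0

An antiderivative is F(r) = -5*sin(2*r)/2.
Then F(2*pi) - F(0) = (0) - (0) = 0.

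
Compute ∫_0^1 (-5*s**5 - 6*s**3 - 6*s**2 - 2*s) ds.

By the power rule, an antiderivative is F(s) = -5*s**6/6 - 3*s**4/2 - 2*s**3 - s**2.
Then F(1) - F(0) = (-16/3) - (0) = -16/3.

-16/3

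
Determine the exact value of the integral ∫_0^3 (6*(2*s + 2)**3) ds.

Let u = 2*s + 2, so du = 2 ds. When s = 0, u = 2; when s = 3, u = 8.
The integral becomes 3·∫ u**3 du from 2 to 8, with antiderivative 3*u**4/4.
Back in s: F(s) = 3*(2*s + 2)**4/4.
Then F(3) - F(0) = (3072) - (12) = 3060.

3060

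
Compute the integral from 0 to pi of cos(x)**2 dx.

pi/2

Use the identity cos^2(x) = (1 + cos(2*x))/2.
An antiderivative is F(x) = x/2 + sin(2*x)/4.
Then F(pi) - F(0) = (pi/2) - (0) = pi/2.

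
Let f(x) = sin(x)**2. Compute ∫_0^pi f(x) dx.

Use the identity sin^2(x) = (1 - cos(2*x))/2.
An antiderivative is F(x) = x/2 - sin(2*x)/4.
Then F(pi) - F(0) = (pi/2) - (0) = pi/2.

pi/2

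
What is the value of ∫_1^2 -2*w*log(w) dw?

Integrate by parts once (u = ln w, dv = -2*w dw).
An antiderivative is F(w) = -w**2*(2*log(w) - 1)/2.
Then F(2) - F(1) = (2 - log(16)) - (1/2) = 3/2 - log(16).

3/2 - log(16)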